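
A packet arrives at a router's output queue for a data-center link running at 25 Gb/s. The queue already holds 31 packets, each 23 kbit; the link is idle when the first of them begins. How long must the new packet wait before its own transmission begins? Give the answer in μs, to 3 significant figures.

28.5 μs

Each queued packet: L/R = 23000/25000000000 = 0.92 μs.
31 queued → 28.52 μs.
Queuing delay = 28.5 μs.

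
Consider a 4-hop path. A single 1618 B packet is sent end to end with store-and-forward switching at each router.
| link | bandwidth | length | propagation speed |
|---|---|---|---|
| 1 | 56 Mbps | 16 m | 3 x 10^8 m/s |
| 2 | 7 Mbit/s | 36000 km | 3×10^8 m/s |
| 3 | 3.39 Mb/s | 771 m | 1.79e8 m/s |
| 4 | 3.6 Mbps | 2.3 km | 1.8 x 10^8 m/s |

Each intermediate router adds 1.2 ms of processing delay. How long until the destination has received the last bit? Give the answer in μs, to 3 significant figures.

133000 μs

L = 1618 × 8 = 12944 bits.
Transmission delays (L/R per hop): 231.143, 1849.14, 3818.29, 3595.56 μs; sum = 9494.13 μs.
Propagation delays (d/s per hop): 0.0533333, 120000, 4.30726, 12.7778 μs; sum = 120017 μs.
Processing at 3 router(s): 3 × 1.2 ms = 3600 μs.
End-to-end = 133000 μs.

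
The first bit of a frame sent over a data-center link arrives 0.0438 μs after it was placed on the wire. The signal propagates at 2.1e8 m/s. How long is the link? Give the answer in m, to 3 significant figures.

9.20 m

d = s × t_prop = 210000000 × 4.38e-08 = 9.20 m.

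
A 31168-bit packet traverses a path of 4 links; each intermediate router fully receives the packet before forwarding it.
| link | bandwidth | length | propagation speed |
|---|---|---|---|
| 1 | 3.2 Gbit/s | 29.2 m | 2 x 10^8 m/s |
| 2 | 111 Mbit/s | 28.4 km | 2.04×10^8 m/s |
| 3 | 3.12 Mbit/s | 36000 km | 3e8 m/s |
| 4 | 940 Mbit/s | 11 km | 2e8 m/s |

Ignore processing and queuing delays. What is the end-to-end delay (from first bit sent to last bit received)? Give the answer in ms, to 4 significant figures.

Transmission delays (L/R per hop): 0.00974, 0.280793, 9.98974, 0.0331574 ms; sum = 10.3134 ms.
Propagation delays (d/s per hop): 0.000146, 0.139216, 120, 0.055 ms; sum = 120.194 ms.
End-to-end = 130.5 ms.

130.5 ms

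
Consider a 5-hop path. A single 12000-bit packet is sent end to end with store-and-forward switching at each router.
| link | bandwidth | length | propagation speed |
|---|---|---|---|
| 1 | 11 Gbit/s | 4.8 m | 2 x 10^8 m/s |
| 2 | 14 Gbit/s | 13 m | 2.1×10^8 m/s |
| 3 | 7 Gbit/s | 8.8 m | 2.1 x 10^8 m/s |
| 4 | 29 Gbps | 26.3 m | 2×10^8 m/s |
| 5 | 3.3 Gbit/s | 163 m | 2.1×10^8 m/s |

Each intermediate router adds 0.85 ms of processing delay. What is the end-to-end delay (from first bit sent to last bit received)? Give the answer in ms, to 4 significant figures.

Transmission delays (L/R per hop): 0.00109091, 0.000857143, 0.00171429, 0.000413793, 0.00363636 ms; sum = 0.00771249 ms.
Propagation delays (d/s per hop): 2.4e-05, 6.19048e-05, 4.19048e-05, 0.0001315, 0.00077619 ms; sum = 0.0010355 ms.
Processing at 4 router(s): 4 × 0.85 ms = 3.4 ms.
End-to-end = 3.409 ms.

3.409 ms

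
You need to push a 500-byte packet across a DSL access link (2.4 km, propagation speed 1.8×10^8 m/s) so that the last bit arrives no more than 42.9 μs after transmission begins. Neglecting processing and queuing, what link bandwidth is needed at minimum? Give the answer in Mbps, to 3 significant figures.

135 Mbps

L = 4000 bits.
Propagation delay = 2400 / 180000000 = 13.3333 μs.
Transmission budget = 42.9 − 13.3333 = 29.5667 μs.
R ≥ L / t_tx = 4000 bits / 2.95667e-05 s = 135 Mbps.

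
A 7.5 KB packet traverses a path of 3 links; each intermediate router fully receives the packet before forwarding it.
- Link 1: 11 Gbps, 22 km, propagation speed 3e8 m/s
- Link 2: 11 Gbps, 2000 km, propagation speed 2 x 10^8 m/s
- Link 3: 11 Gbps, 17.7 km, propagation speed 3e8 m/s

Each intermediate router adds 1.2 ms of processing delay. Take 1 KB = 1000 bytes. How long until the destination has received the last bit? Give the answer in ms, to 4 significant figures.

L = 60000 bits.
Transmission delay per hop = L/R = 60000/11000000000 = 0.00545455 ms; 3 hops → 0.0163636 ms.
Propagation delays (d/s per hop): 0.0733333, 10, 0.059 ms; sum = 10.1323 ms.
Processing at 2 router(s): 2 × 1.2 ms = 2.4 ms.
End-to-end = 12.55 ms.

12.55 ms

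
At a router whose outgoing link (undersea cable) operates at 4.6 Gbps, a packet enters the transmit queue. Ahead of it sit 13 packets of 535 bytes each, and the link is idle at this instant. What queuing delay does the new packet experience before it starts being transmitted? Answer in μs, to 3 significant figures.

12.1 μs

Each queued packet: L/R = 4280/4600000000 = 0.930435 μs.
13 queued → 12.0957 μs.
Queuing delay = 12.1 μs.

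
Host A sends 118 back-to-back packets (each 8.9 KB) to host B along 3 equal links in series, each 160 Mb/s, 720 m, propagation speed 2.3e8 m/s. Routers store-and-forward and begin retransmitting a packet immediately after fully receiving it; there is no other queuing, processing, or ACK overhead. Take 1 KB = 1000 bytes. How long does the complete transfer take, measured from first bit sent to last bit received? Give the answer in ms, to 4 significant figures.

Per-hop transmission t_tx = L/R = 71200/160000000 = 0.445 ms.
Per-hop propagation t_prop = 720/2.3e+08 = 0.00313043 ms.
Pipeline fill: first packet needs 3·t_tx to clear all hops; remaining 117 packets each add one t_tx.
Total = (3+118-1)·t_tx + 3·t_prop = 120·0.445 + 3·0.00313043 = 53.41 ms.

53.41 ms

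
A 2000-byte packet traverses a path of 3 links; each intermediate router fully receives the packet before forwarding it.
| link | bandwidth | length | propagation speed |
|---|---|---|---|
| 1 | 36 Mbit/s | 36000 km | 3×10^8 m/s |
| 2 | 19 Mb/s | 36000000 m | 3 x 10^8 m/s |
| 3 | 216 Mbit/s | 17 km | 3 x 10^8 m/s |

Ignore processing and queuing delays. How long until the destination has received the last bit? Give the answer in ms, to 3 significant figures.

L = 2000 × 8 = 16000 bits.
Transmission delays (L/R per hop): 0.444444, 0.842105, 0.0740741 ms; sum = 1.36062 ms.
Propagation delays (d/s per hop): 120, 120, 0.0566667 ms; sum = 240.057 ms.
End-to-end = 241 ms.

241 ms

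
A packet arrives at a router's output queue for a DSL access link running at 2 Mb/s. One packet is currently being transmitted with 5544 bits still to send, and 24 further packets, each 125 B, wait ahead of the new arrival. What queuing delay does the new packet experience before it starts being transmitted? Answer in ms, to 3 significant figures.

14.8 ms

Each queued packet: L/R = 1000/2000000 = 0.5 ms.
24 queued → 12 ms.
Plus remaining 5544 bits of current packet: 2.772 ms.
Queuing delay = 14.8 ms.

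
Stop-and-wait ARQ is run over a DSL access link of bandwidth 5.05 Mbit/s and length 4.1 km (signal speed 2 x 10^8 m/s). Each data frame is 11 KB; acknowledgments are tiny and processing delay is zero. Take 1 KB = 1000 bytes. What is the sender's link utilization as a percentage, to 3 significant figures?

t_tx = L/R = 88000/5050000 = 0.0174257 s.
t_prop = 4100/200000000 = 2.05e-05 s; RTT = 4.1e-05 s.
Cycle = t_tx + RTT = 0.0174667 s.
Utilization = t_tx / cycle = 0.0174257/0.0174667 = 99.8 %.

99.8 %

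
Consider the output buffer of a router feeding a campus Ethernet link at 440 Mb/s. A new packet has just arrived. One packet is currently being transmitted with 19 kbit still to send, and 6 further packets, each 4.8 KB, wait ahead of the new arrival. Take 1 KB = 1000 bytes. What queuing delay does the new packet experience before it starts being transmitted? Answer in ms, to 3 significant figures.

Each queued packet: L/R = 38400/440000000 = 0.0872727 ms.
6 queued → 0.523636 ms.
Plus remaining 19000 bits of current packet: 0.0431818 ms.
Queuing delay = 0.567 ms.

0.567 ms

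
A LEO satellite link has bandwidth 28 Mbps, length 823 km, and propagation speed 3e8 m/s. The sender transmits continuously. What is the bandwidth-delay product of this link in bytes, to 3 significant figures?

Propagation delay = 823000 / 300000000 = 0.00274333 s.
BDP = R × t_prop = 28000000 × 0.00274333 = 76813.3 bits.
In bytes: 76813.3/8 = 9600 bytes.

9600 bytes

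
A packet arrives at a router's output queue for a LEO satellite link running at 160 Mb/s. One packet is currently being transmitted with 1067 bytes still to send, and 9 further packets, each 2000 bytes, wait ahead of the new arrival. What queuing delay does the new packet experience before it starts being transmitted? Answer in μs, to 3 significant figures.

Each queued packet: L/R = 16000/160000000 = 100 μs.
9 queued → 900 μs.
Plus remaining 8536 bits of current packet: 53.35 μs.
Queuing delay = 953 μs.

953 μs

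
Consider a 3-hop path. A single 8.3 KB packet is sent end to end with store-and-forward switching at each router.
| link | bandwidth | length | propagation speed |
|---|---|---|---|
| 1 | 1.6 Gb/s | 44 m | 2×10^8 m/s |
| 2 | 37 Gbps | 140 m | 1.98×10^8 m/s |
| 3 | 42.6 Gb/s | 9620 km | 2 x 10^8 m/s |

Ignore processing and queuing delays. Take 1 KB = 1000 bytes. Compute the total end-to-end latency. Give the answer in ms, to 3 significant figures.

48.1 ms

L = 66400 bits.
Transmission delays (L/R per hop): 0.0415, 0.00179459, 0.00155869 ms; sum = 0.0448533 ms.
Propagation delays (d/s per hop): 0.00022, 0.000707071, 48.1 ms; sum = 48.1009 ms.
End-to-end = 48.1 ms.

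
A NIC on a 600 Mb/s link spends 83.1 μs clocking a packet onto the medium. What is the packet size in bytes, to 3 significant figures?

6230 bytes

L = R × t_tx = 600000000 b/s × 8.31e-05 s = 49860 bits.
In bytes: 49860 / 8 = 6230 bytes.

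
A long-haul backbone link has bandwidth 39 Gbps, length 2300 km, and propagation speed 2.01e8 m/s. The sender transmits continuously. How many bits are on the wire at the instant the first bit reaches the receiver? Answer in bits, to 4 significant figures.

Propagation delay = 2300000 / 2.01e+08 = 0.0114428 s.
BDP = R × t_prop = 39000000000 × 0.0114428 = 446269000 bits.

446300000 bits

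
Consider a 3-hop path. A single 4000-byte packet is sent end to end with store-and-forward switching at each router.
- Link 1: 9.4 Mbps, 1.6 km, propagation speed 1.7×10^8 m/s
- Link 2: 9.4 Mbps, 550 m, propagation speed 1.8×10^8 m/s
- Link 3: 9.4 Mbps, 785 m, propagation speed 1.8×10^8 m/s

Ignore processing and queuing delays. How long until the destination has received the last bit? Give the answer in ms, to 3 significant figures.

L = 4000 × 8 = 32000 bits.
Transmission delay per hop = L/R = 32000/9400000 = 3.40426 ms; 3 hops → 10.2128 ms.
Propagation delays (d/s per hop): 0.00941176, 0.00305556, 0.00436111 ms; sum = 0.0168284 ms.
End-to-end = 10.2 ms.

10.2 ms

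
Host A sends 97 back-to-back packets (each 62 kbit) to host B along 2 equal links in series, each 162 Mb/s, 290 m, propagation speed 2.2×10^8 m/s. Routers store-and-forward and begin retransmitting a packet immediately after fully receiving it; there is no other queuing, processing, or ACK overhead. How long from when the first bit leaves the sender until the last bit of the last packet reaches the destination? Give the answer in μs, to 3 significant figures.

37500 μs

Per-hop transmission t_tx = L/R = 62000/162000000 = 382.716 μs.
Per-hop propagation t_prop = 290/2.2e+08 = 1.31818 μs.
Pipeline fill: first packet needs 2·t_tx to clear all hops; remaining 96 packets each add one t_tx.
Total = (2+97-1)·t_tx + 2·t_prop = 98·382.716 + 2·1.31818 = 37500 μs.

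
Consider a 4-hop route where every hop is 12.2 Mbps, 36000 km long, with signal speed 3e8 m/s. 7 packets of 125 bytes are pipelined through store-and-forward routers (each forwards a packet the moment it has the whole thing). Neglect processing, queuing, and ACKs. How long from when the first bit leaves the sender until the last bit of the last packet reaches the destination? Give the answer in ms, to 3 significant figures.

Per-hop transmission t_tx = L/R = 1000/12200000 = 0.0819672 ms.
Per-hop propagation t_prop = 36000000/300000000 = 120 ms.
Pipeline fill: first packet needs 4·t_tx to clear all hops; remaining 6 packets each add one t_tx.
Total = (4+7-1)·t_tx + 4·t_prop = 10·0.0819672 + 4·120 = 481 ms.

481 ms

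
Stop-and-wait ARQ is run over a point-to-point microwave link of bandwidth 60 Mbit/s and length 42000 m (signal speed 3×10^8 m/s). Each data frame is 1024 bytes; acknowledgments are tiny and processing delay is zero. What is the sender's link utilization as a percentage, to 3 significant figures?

32.8 %

t_tx = L/R = 8192/60000000 = 0.000136533 s.
t_prop = 42000/300000000 = 0.00014 s; RTT = 0.00028 s.
Cycle = t_tx + RTT = 0.000416533 s.
Utilization = t_tx / cycle = 0.000136533/0.000416533 = 32.8 %.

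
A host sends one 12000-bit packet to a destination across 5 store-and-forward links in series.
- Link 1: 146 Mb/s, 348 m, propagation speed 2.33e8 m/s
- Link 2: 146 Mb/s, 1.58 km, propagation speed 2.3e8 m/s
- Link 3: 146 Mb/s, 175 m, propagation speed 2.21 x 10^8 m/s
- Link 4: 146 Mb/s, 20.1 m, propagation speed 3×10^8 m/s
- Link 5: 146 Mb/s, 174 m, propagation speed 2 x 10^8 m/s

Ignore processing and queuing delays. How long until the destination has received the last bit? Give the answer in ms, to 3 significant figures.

0.421 ms

Transmission delay per hop = L/R = 12000/146000000 = 0.0821918 ms; 5 hops → 0.410959 ms.
Propagation delays (d/s per hop): 0.00149356, 0.00686957, 0.000791855, 6.7e-05, 0.00087 ms; sum = 0.010092 ms.
End-to-end = 0.421 ms.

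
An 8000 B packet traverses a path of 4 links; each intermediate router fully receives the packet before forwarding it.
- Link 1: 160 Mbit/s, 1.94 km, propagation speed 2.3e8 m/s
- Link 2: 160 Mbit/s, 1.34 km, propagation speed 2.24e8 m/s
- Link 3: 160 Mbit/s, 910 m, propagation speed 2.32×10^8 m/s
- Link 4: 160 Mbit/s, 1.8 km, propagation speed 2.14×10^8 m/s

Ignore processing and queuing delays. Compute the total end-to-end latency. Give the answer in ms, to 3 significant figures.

L = 8000 × 8 = 64000 bits.
Transmission delay per hop = L/R = 64000/160000000 = 0.4 ms; 4 hops → 1.6 ms.
Propagation delays (d/s per hop): 0.00843478, 0.00598214, 0.00392241, 0.00841121 ms; sum = 0.0267506 ms.
End-to-end = 1.63 ms.

1.63 ms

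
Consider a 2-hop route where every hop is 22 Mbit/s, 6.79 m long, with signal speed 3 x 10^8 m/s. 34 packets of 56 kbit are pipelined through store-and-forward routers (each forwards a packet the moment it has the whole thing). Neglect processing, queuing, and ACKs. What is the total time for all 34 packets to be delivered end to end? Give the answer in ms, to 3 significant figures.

Per-hop transmission t_tx = L/R = 56000/22000000 = 2.54545 ms.
Per-hop propagation t_prop = 6.79/300000000 = 2.26333e-05 ms.
Pipeline fill: first packet needs 2·t_tx to clear all hops; remaining 33 packets each add one t_tx.
Total = (2+34-1)·t_tx + 2·t_prop = 35·2.54545 + 2·2.26333e-05 = 89.1 ms.

89.1 ms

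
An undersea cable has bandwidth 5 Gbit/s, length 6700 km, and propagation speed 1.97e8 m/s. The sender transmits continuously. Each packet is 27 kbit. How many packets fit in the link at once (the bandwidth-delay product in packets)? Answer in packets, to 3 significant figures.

6300 packets

Propagation delay = 6700000 / 197000000 = 0.0340102 s.
BDP = R × t_prop = 5000000000 × 0.0340102 = 170051000 bits.
In packets of 27000 bits: 6300 packets.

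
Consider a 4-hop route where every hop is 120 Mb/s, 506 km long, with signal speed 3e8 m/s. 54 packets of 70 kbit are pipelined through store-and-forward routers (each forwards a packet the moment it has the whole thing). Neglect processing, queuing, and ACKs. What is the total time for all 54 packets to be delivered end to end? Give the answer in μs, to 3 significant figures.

Per-hop transmission t_tx = L/R = 70000/120000000 = 583.333 μs.
Per-hop propagation t_prop = 506000/300000000 = 1686.67 μs.
Pipeline fill: first packet needs 4·t_tx to clear all hops; remaining 53 packets each add one t_tx.
Total = (4+54-1)·t_tx + 4·t_prop = 57·583.333 + 4·1686.67 = 40000 μs.

40000 μs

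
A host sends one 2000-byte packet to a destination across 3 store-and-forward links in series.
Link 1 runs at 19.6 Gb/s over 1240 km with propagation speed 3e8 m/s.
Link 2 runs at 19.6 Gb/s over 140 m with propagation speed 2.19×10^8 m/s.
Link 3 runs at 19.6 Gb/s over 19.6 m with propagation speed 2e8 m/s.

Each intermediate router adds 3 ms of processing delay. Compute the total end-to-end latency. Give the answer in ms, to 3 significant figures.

10.1 ms

L = 2000 × 8 = 16000 bits.
Transmission delay per hop = L/R = 16000/19600000000 = 0.000816327 ms; 3 hops → 0.00244898 ms.
Propagation delays (d/s per hop): 4.13333, 0.000639269, 9.8e-05 ms; sum = 4.13407 ms.
Processing at 2 router(s): 2 × 3 ms = 6 ms.
End-to-end = 10.1 ms.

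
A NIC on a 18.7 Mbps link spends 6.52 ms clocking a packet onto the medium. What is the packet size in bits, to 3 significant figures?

122000 bits

L = R × t_tx = 18700000 b/s × 0.00652 s = 121924 bits.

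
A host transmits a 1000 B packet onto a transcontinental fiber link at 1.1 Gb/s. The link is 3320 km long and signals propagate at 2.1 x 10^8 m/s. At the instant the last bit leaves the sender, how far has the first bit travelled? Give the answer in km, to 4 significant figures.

1.527 km

t_tx = L/R = 8000/1100000000 = 7.27273e-06 s.
Distance = s × t_tx = 210000000 × 7.27273e-06 = 1.527 km.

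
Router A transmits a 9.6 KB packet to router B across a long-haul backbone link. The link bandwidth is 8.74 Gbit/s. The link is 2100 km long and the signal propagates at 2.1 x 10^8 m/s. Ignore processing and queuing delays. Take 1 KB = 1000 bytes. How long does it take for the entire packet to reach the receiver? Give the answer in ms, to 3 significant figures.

10.0 ms

L = 76800 bits.
Transmission delay = L/R = 76800 / 8740000000 = 0.00878719 ms.
Propagation delay = d/s = 2100000 m / 210000000 m/s = 10 ms.
Total = 10.0 ms.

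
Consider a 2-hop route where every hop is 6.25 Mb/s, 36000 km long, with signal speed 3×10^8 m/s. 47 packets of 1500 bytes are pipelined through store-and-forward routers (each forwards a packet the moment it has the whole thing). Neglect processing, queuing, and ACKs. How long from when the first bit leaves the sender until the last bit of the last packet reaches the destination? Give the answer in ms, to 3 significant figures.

332 ms

Per-hop transmission t_tx = L/R = 12000/6250000 = 1.92 ms.
Per-hop propagation t_prop = 36000000/300000000 = 120 ms.
Pipeline fill: first packet needs 2·t_tx to clear all hops; remaining 46 packets each add one t_tx.
Total = (2+47-1)·t_tx + 2·t_prop = 48·1.92 + 2·120 = 332 ms.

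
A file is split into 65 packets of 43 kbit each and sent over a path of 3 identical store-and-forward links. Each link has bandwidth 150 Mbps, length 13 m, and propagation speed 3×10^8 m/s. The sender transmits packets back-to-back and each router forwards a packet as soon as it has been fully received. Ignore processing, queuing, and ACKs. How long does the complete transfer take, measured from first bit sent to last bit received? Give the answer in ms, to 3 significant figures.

19.2 ms

Per-hop transmission t_tx = L/R = 43000/150000000 = 0.286667 ms.
Per-hop propagation t_prop = 13/300000000 = 4.33333e-05 ms.
Pipeline fill: first packet needs 3·t_tx to clear all hops; remaining 64 packets each add one t_tx.
Total = (3+65-1)·t_tx + 3·t_prop = 67·0.286667 + 3·4.33333e-05 = 19.2 ms.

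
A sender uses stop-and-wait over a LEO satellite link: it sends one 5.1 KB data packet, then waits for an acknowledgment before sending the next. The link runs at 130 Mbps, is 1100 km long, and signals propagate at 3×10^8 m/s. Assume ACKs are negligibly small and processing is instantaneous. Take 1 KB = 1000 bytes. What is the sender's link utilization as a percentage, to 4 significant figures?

t_tx = L/R = 40800/130000000 = 0.000313846 s.
t_prop = 1100000/300000000 = 0.00366667 s; RTT = 0.00733333 s.
Cycle = t_tx + RTT = 0.00764718 s.
Utilization = t_tx / cycle = 0.000313846/0.00764718 = 4.104 %.

4.104 %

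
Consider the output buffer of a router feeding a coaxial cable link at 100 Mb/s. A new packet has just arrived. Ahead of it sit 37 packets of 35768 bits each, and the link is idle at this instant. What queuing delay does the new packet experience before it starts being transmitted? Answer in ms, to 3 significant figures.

13.2 ms

Each queued packet: L/R = 35768/100000000 = 0.35768 ms.
37 queued → 13.2342 ms.
Queuing delay = 13.2 ms.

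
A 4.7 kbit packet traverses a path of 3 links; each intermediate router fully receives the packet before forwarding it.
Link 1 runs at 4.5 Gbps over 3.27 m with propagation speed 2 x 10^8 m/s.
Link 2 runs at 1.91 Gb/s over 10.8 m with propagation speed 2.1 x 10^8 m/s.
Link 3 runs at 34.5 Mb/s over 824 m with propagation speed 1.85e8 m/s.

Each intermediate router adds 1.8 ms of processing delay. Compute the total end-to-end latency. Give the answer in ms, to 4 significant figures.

L = 4700 bits.
Transmission delays (L/R per hop): 0.00104444, 0.00246073, 0.136232 ms; sum = 0.139737 ms.
Propagation delays (d/s per hop): 1.635e-05, 5.14286e-05, 0.00445405 ms; sum = 0.00452183 ms.
Processing at 2 router(s): 2 × 1.8 ms = 3.6 ms.
End-to-end = 3.744 ms.

3.744 ms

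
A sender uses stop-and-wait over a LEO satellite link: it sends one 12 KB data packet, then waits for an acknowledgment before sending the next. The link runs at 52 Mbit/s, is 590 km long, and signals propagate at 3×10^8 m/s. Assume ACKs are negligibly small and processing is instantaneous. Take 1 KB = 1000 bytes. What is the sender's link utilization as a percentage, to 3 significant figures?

31.9 %

t_tx = L/R = 96000/52000000 = 0.00184615 s.
t_prop = 590000/300000000 = 0.00196667 s; RTT = 0.00393333 s.
Cycle = t_tx + RTT = 0.00577949 s.
Utilization = t_tx / cycle = 0.00184615/0.00577949 = 31.9 %.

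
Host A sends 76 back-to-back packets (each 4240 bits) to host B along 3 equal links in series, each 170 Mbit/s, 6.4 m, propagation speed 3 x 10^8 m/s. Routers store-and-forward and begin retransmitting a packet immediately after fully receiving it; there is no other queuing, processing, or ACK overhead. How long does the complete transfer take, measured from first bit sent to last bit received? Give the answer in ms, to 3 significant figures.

Per-hop transmission t_tx = L/R = 4240/170000000 = 0.0249412 ms.
Per-hop propagation t_prop = 6.4/300000000 = 2.13333e-05 ms.
Pipeline fill: first packet needs 3·t_tx to clear all hops; remaining 75 packets each add one t_tx.
Total = (3+76-1)·t_tx + 3·t_prop = 78·0.0249412 + 3·2.13333e-05 = 1.95 ms.

1.95 ms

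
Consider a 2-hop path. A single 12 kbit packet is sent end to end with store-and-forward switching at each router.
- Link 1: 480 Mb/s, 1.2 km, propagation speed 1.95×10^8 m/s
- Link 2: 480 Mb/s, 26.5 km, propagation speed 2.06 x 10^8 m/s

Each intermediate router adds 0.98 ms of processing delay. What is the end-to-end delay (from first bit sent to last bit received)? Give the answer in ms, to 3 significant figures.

L = 12000 bits.
Transmission delay per hop = L/R = 12000/480000000 = 0.025 ms; 2 hops → 0.05 ms.
Propagation delays (d/s per hop): 0.00615385, 0.128641 ms; sum = 0.134795 ms.
Processing at 1 router(s): 1 × 0.98 ms = 0.98 ms.
End-to-end = 1.16 ms.

1.16 ms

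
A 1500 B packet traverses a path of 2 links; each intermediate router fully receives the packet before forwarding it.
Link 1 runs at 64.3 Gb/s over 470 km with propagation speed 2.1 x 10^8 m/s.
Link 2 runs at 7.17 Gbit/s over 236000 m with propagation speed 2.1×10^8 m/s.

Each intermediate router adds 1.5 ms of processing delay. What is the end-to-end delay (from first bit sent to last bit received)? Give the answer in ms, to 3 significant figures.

4.86 ms

L = 1500 × 8 = 12000 bits.
Transmission delays (L/R per hop): 0.000186625, 0.00167364 ms; sum = 0.00186027 ms.
Propagation delays (d/s per hop): 2.2381, 1.12381 ms; sum = 3.3619 ms.
Processing at 1 router(s): 1 × 1.5 ms = 1.5 ms.
End-to-end = 4.86 ms.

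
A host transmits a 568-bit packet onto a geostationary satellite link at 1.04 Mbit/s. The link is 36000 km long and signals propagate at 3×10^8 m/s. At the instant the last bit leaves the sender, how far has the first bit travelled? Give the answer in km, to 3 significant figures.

164 km

t_tx = L/R = 568/1040000 = 0.000546154 s.
Distance = s × t_tx = 300000000 × 0.000546154 = 164 km.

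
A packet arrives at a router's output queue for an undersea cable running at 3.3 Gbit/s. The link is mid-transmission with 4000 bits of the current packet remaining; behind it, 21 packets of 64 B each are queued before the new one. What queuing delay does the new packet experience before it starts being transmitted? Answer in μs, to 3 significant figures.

4.47 μs

Each queued packet: L/R = 512/3300000000 = 0.155152 μs.
21 queued → 3.25818 μs.
Plus remaining 4000 bits of current packet: 1.21212 μs.
Queuing delay = 4.47 μs.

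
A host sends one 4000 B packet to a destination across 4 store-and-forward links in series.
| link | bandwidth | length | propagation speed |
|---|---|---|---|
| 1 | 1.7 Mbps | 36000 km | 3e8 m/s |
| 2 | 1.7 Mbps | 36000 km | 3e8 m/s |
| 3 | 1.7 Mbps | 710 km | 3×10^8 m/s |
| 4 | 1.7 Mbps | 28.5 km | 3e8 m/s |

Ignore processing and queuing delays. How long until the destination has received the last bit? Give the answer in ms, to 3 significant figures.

L = 4000 × 8 = 32000 bits.
Transmission delay per hop = L/R = 32000/1700000 = 18.8235 ms; 4 hops → 75.2941 ms.
Propagation delays (d/s per hop): 120, 120, 2.36667, 0.095 ms; sum = 242.462 ms.
End-to-end = 318 ms.

318 ms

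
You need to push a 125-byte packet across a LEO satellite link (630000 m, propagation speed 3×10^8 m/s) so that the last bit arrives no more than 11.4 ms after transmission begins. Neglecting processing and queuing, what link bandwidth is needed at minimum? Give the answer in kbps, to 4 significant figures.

L = 1000 bits.
Propagation delay = 630000 / 300000000 = 2.1 ms.
Transmission budget = 11.4 − 2.1 = 9.3 ms.
R ≥ L / t_tx = 1000 bits / 0.0093 s = 107.5 kbps.

107.5 kbps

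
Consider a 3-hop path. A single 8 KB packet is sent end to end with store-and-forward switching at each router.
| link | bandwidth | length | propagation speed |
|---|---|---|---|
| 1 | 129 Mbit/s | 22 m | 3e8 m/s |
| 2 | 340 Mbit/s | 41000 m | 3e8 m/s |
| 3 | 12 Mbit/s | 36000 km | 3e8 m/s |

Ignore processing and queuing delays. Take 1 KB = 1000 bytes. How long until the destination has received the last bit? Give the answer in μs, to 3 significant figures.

L = 64000 bits.
Transmission delays (L/R per hop): 496.124, 188.235, 5333.33 μs; sum = 6017.69 μs.
Propagation delays (d/s per hop): 0.0733333, 136.667, 120000 μs; sum = 120137 μs.
End-to-end = 126000 μs.

126000 μs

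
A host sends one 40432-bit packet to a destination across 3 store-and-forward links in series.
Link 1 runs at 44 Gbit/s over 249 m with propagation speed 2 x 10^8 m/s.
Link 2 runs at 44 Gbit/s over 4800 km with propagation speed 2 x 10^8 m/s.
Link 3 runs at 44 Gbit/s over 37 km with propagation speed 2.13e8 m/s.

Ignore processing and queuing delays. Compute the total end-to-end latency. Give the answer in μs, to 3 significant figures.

24200 μs

Transmission delay per hop = L/R = 40432/44000000000 = 0.918909 μs; 3 hops → 2.75673 μs.
Propagation delays (d/s per hop): 1.245, 24000, 173.709 μs; sum = 24175 μs.
End-to-end = 24200 μs.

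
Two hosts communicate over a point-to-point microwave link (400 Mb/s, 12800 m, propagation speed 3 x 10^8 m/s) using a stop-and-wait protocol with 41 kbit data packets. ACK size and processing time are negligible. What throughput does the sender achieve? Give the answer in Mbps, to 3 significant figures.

t_tx = L/R = 41000/400000000 = 0.0001025 s.
t_prop = 12800/300000000 = 4.26667e-05 s; RTT = 8.53333e-05 s.
Cycle = t_tx + RTT = 0.000187833 s.
Throughput = L / cycle = 41000 / 0.000187833 = 218 Mbps.

218 Mbps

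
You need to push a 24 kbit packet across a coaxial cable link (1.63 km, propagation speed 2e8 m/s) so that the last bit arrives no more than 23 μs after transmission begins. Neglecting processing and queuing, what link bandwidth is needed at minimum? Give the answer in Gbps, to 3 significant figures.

1.62 Gbps

Propagation delay = 1630 / 200000000 = 8.15 μs.
Transmission budget = 23 − 8.15 = 14.85 μs.
R ≥ L / t_tx = 24000 bits / 1.485e-05 s = 1.62 Gbps.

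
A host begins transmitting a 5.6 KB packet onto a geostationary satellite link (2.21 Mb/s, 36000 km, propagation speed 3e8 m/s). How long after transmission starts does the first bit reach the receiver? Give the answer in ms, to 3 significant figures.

First bit experiences only propagation delay: d/s = 36000000/300000000 = 120 ms.

120 ms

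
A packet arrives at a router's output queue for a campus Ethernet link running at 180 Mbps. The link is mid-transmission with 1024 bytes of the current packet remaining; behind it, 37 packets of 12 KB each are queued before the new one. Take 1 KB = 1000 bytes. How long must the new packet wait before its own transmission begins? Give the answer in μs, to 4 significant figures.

Each queued packet: L/R = 96000/180000000 = 533.333 μs.
37 queued → 19733.3 μs.
Plus remaining 8192 bits of current packet: 45.5111 μs.
Queuing delay = 19780 μs.

19780 μs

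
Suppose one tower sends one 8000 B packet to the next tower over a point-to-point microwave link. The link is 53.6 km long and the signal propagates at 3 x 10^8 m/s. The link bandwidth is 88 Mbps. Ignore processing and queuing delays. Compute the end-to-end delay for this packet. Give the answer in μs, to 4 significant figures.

L = 8000 × 8 = 64000 bits.
Transmission delay = L/R = 64000 / 88000000 = 727.273 μs.
Propagation delay = d/s = 53600 m / 300000000 m/s = 178.667 μs.
Total = 905.9 μs.

905.9 μs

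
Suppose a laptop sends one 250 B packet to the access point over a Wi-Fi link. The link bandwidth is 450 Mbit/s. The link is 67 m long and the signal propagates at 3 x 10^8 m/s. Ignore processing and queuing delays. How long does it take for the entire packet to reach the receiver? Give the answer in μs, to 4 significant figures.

L = 250 × 8 = 2000 bits.
Transmission delay = L/R = 2000 / 450000000 = 4.44444 μs.
Propagation delay = d/s = 67 m / 300000000 m/s = 0.223333 μs.
Total = 4.668 μs.

4.668 μs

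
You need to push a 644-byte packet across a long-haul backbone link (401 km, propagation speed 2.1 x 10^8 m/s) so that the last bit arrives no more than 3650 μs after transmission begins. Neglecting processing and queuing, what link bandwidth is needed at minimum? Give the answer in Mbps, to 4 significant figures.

2.960 Mbps

L = 5152 bits.
Propagation delay = 401000 / 210000000 = 1909.52 μs.
Transmission budget = 3650 − 1909.52 = 1740.48 μs.
R ≥ L / t_tx = 5152 bits / 0.00174048 s = 2.960 Mbps.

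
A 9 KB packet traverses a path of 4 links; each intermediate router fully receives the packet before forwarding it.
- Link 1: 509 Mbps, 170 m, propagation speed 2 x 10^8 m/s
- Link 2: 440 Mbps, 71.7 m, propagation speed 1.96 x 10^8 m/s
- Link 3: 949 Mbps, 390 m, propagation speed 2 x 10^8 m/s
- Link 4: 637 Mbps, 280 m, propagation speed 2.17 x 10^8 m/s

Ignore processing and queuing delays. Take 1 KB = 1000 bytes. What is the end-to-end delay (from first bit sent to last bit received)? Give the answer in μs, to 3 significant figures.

L = 72000 bits.
Transmission delays (L/R per hop): 141.454, 163.636, 75.8693, 113.03 μs; sum = 493.989 μs.
Propagation delays (d/s per hop): 0.85, 0.365816, 1.95, 1.29032 μs; sum = 4.45614 μs.
End-to-end = 498 μs.

498 μs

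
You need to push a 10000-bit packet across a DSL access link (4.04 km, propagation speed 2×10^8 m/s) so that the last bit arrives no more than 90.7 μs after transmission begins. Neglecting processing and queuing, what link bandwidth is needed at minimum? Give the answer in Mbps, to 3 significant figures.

142 Mbps

Propagation delay = 4040 / 200000000 = 20.2 μs.
Transmission budget = 90.7 − 20.2 = 70.5 μs.
R ≥ L / t_tx = 10000 bits / 7.05e-05 s = 142 Mbps.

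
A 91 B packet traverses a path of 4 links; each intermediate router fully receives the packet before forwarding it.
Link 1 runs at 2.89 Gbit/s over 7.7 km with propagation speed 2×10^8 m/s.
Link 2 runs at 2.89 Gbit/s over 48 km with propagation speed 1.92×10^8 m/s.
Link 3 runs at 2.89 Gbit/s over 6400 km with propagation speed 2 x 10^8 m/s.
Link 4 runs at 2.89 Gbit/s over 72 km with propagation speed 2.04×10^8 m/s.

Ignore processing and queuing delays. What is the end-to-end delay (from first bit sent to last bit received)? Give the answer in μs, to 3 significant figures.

32600 μs

L = 91 × 8 = 728 bits.
Transmission delay per hop = L/R = 728/2890000000 = 0.251903 μs; 4 hops → 1.00761 μs.
Propagation delays (d/s per hop): 38.5, 250, 32000, 352.941 μs; sum = 32641.4 μs.
End-to-end = 32600 μs.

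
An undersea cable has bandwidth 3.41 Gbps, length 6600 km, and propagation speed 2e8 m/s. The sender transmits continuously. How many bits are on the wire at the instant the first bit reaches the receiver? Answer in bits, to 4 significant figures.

112500000 bits

Propagation delay = 6600000 / 200000000 = 0.033 s.
BDP = R × t_prop = 3410000000 × 0.033 = 112530000 bits.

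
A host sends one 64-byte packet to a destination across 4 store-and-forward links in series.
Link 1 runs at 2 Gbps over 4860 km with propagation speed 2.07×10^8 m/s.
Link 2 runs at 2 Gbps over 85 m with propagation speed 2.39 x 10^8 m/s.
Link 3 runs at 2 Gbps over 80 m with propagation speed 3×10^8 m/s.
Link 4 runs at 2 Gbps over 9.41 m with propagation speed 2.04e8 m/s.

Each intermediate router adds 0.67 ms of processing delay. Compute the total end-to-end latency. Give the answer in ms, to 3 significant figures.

25.5 ms

L = 64 × 8 = 512 bits.
Transmission delay per hop = L/R = 512/2000000000 = 0.000256 ms; 4 hops → 0.001024 ms.
Propagation delays (d/s per hop): 23.4783, 0.000355649, 0.000266667, 4.61275e-05 ms; sum = 23.4789 ms.
Processing at 3 router(s): 3 × 0.67 ms = 2.01 ms.
End-to-end = 25.5 ms.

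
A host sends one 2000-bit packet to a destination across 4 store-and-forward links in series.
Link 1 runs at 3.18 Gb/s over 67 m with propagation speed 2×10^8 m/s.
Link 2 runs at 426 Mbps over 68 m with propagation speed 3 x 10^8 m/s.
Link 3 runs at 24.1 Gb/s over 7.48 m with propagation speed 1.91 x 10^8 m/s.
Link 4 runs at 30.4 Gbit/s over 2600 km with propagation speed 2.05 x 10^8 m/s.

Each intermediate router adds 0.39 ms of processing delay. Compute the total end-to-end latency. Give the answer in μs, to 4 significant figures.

13860 μs

Transmission delays (L/R per hop): 0.628931, 4.69484, 0.0829876, 0.0657895 μs; sum = 5.47254 μs.
Propagation delays (d/s per hop): 0.335, 0.226667, 0.0391623, 12682.9 μs; sum = 12683.5 μs.
Processing at 3 router(s): 3 × 0.39 ms = 1170 μs.
End-to-end = 13860 μs.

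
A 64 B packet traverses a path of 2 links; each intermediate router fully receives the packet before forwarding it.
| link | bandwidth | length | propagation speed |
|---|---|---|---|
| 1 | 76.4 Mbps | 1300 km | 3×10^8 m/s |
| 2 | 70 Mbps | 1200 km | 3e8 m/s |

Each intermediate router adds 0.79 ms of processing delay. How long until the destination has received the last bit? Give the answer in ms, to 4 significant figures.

L = 64 × 8 = 512 bits.
Transmission delays (L/R per hop): 0.00670157, 0.00731429 ms; sum = 0.0140159 ms.
Propagation delays (d/s per hop): 4.33333, 4 ms; sum = 8.33333 ms.
Processing at 1 router(s): 1 × 0.79 ms = 0.79 ms.
End-to-end = 9.137 ms.

9.137 ms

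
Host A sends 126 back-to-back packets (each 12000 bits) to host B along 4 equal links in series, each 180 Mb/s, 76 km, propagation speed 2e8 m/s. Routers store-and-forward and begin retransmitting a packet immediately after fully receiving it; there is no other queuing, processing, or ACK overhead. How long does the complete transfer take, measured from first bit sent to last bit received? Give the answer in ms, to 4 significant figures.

10.12 ms

Per-hop transmission t_tx = L/R = 12000/180000000 = 0.0666667 ms.
Per-hop propagation t_prop = 76000/200000000 = 0.38 ms.
Pipeline fill: first packet needs 4·t_tx to clear all hops; remaining 125 packets each add one t_tx.
Total = (4+126-1)·t_tx + 4·t_prop = 129·0.0666667 + 4·0.38 = 10.12 ms.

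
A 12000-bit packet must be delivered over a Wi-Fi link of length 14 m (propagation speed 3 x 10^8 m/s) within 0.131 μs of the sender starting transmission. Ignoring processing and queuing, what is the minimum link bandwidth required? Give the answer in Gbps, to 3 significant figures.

142 Gbps

Propagation delay = 14 / 300000000 = 0.0466667 μs.
Transmission budget = 0.131 − 0.0466667 = 0.0843333 μs.
R ≥ L / t_tx = 12000 bits / 8.43333e-08 s = 142 Gbps.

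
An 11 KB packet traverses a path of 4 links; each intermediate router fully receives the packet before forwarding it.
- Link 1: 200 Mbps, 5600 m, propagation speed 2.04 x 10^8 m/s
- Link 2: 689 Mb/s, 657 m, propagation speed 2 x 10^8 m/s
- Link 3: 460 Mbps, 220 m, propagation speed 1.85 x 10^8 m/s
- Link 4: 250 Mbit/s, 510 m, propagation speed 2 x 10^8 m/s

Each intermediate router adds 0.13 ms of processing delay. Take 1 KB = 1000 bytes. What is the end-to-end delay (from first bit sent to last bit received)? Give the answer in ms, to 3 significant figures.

L = 88000 bits.
Transmission delays (L/R per hop): 0.44, 0.127721, 0.191304, 0.352 ms; sum = 1.11103 ms.
Propagation delays (d/s per hop): 0.027451, 0.003285, 0.00118919, 0.00255 ms; sum = 0.0344752 ms.
Processing at 3 router(s): 3 × 0.13 ms = 0.39 ms.
End-to-end = 1.54 ms.

1.54 ms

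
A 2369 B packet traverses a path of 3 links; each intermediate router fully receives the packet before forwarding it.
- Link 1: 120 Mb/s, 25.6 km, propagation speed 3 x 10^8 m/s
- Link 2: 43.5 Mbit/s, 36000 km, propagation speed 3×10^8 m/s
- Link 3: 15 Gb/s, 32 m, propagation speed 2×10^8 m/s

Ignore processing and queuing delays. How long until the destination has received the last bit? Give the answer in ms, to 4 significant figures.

L = 2369 × 8 = 18952 bits.
Transmission delays (L/R per hop): 0.157933, 0.435678, 0.00126347 ms; sum = 0.594875 ms.
Propagation delays (d/s per hop): 0.0853333, 120, 0.00016 ms; sum = 120.085 ms.
End-to-end = 120.7 ms.

120.7 ms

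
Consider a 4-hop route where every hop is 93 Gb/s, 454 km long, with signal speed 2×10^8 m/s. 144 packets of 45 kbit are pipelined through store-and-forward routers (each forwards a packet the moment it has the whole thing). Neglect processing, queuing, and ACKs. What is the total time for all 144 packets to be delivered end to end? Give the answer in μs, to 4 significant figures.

9151 μs

Per-hop transmission t_tx = L/R = 45000/93000000000 = 0.483871 μs.
Per-hop propagation t_prop = 454000/200000000 = 2270 μs.
Pipeline fill: first packet needs 4·t_tx to clear all hops; remaining 143 packets each add one t_tx.
Total = (4+144-1)·t_tx + 4·t_prop = 147·0.483871 + 4·2270 = 9151 μs.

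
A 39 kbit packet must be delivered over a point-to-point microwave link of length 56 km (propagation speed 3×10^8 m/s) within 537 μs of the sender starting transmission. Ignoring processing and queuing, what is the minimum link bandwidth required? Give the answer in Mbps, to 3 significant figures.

Propagation delay = 56000 / 300000000 = 186.667 μs.
Transmission budget = 537 − 186.667 = 350.333 μs.
R ≥ L / t_tx = 39000 bits / 0.000350333 s = 111 Mbps.

111 Mbps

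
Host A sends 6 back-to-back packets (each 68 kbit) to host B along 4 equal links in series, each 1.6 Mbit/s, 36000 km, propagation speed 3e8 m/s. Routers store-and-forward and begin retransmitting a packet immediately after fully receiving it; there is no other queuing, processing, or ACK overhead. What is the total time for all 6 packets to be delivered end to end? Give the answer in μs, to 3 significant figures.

863000 μs

Per-hop transmission t_tx = L/R = 68000/1600000 = 42500 μs.
Per-hop propagation t_prop = 36000000/300000000 = 120000 μs.
Pipeline fill: first packet needs 4·t_tx to clear all hops; remaining 5 packets each add one t_tx.
Total = (4+6-1)·t_tx + 4·t_prop = 9·42500 + 4·120000 = 863000 μs.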